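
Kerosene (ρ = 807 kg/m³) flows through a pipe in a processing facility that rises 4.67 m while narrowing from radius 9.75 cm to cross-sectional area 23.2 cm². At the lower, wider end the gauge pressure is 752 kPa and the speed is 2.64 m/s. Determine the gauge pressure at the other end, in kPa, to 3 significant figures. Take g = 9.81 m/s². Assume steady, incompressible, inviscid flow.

Mass conservation (A₁v₁ = A₂v₂) gives v₂ = 2.64 × 299/23.2 = 34.0 m/s.
Energy conservation along the streamline gives P₂ = P₁ − ½ρ(v₂² − v₁²) − ρg(h₂ − h₁).
P₂ = 752000 + ½·807·(2.64² − 34.0²) − 807·9.81·(+4.67) = 752000 + (-463000) − (37000) = 252000 Pa.

252 kPa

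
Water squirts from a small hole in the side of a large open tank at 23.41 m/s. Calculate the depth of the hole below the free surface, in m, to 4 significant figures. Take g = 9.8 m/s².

h ≈ 27.96 m

For a small hole in a large open tank, ½v² = gh, giving h = v²/(2g).
h = 23.41²/(2·9.8) = 548.0/19.60 = 27.96 m.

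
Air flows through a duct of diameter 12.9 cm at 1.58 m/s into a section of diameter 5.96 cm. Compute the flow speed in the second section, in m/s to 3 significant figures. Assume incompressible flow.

v₂ ≈ 7.40 m/s

By continuity, v₂ = v₁·A₁/A₂ = 1.58·(131/27.9) = 7.40 m/s.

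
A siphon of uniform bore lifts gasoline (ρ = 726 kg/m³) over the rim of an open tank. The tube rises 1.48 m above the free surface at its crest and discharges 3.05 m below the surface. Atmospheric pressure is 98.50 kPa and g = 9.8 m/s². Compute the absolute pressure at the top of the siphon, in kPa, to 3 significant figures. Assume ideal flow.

P_top ≈ 66.3 kPa

Bernoulli surface→outlet gives ½v² = g·h_out, so v = √(2·9.8·3.05) = 7.73 m/s.
The bore is uniform, so the speed at the crest is the same v. Bernoulli surface→crest: P_atm = P_top + ½ρv² + ρg·h_top.
P_top = 98500 − ½·726·7.73² − 726·9.8·1.48 = 66300 Pa.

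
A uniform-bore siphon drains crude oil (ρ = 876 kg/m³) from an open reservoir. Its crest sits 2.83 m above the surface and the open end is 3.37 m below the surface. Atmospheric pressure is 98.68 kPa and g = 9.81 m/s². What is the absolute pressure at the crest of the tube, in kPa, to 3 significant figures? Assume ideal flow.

The outlet speed comes from Torricelli: v = √(2g·3.37) = 8.13 m/s.
With constant cross-section the crest speed equals v; applying Bernoulli from the surface up to the crest, P_top = P_atm − ½ρv² − ρg·h_top.
P_top = 98680 − ½·876·8.13² − 876·9.81·2.83 = 45400 Pa.

P_top ≈ 45.4 kPa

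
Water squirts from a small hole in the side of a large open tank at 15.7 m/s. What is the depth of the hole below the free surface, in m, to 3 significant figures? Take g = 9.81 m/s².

For a small hole in a large open tank, ½v² = gh, giving h = v²/(2g).
h = 15.7²/(2·9.81) = 246/19.62 = 12.6 m.

h ≈ 12.6 m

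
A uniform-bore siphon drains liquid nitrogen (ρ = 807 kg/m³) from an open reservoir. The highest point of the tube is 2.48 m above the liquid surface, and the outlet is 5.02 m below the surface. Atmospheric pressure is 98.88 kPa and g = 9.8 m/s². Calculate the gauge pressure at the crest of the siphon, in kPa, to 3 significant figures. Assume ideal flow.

P_gauge ≈ -59.3 kPa

From the surface to the outlet (both open to atmosphere, surface at rest): v = √(2g·h_out) = √(2·9.8·5.02) = 9.92 m/s.
The bore is uniform, so the speed at the crest is the same v. Bernoulli surface→crest: P_atm = P_top + ½ρv² + ρg·h_top.
P_top = 98880 − ½·807·9.92² − 807·9.8·2.48 = 39600 Pa. So P_gauge = P_top − P_atm = -59300 Pa.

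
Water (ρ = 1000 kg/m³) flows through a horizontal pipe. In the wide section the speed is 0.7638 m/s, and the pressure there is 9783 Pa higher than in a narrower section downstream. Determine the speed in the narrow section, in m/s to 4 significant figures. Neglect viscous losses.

Horizontal Bernoulli: P₁ + ½ρv₁² = P₂ + ½ρv₂², so v₂² = v₁² + 2(P₁ − P₂)/ρ.
v₂ = √(0.7638² + 2·9783/1000) = √(0.5834 + 19.57) = 4.489 m/s.

4.489 m/s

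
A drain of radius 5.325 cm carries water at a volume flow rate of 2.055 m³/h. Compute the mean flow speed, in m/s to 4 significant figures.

Q = 2.055 m³/h = 0.0005708 m³/s.
v = Q/A = 0.0005708 / 0.008908 = 0.06408 m/s.

v ≈ 0.06408 m/s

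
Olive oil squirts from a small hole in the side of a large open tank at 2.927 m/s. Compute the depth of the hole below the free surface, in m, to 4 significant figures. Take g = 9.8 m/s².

h = 0.4371 m

Inverting v = √(2gh) gives h = v² / 2g.
h = 2.927²/(2·9.8) = 8.567/19.60 = 0.4371 m.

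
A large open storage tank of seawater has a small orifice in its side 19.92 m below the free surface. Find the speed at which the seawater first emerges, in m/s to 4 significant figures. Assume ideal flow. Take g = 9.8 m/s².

The surface is effectively still and both ends are open, so ½v² = gh and v = √(2·9.8·19.92) = 19.76 m/s.

19.76 m/s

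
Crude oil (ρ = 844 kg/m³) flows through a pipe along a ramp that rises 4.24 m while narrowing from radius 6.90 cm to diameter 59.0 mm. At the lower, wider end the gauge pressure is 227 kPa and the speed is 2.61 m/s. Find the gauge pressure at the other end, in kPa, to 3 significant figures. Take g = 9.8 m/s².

P₂ ≈ 109 kPa

Mass conservation (A₁v₁ = A₂v₂) gives v₂ = 2.61 × 150/27.3 = 14.3 m/s.
Energy conservation along the streamline gives P₂ = P₁ − ½ρ(v₂² − v₁²) − ρg(h₂ − h₁).
P₂ = 227000 + ½·844·(2.61² − 14.3²) − 844·9.8·(+4.24) = 227000 + (-83200) − (35100) = 109000 Pa.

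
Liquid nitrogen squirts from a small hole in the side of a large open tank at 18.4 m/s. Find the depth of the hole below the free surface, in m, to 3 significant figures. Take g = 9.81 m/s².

h = 17.3 m

Torricelli: v = √(2gh), so h = v²/(2g).
h = 18.4²/(2·9.81) = 339/19.62 = 17.3 m.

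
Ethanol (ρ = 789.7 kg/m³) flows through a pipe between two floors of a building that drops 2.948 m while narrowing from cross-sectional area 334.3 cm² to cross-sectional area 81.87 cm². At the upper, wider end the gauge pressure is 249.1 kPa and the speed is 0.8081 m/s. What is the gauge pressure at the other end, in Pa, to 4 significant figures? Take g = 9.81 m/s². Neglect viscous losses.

P₂ ≈ 267900 Pa

The volume flow rate is constant, so v₂ = (A₁/A₂)v₁ = (334.3/81.87)·0.8081 = 3.300 m/s.
Applying Bernoulli between the two ends and solving for P₂: P₂ = P₁ + ½ρ(v₁² − v₂²) − ρgΔh.
P₂ = 249100 + ½·789.7·(0.8081² − 3.300²) − 789.7·9.81·(−2.948) = 249100 + (-4041) − (-22840) = 267900 Pa.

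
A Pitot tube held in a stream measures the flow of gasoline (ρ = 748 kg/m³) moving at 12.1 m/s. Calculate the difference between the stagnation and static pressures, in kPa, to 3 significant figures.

ΔP = 54.8 kPa

The dynamic pressure equals the rise in static pressure at the stagnation point: ΔP = ½ρv².
ΔP = ½·748·12.1² = 54800 Pa.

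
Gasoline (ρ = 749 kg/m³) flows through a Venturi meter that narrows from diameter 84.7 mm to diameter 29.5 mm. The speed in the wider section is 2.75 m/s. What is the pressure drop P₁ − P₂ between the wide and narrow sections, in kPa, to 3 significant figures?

190 kPa

By continuity, v₂ = v₁·A₁/A₂ = 2.75·(56.3/6.83) = 22.7 m/s.
With no height change, Bernoulli's equation is P₁ + ½ρv₁² = P₂ + ½ρv₂².
P₁ − P₂ = ½·749·(22.7² − 2.75²) = ½·749·506 = 190000 Pa.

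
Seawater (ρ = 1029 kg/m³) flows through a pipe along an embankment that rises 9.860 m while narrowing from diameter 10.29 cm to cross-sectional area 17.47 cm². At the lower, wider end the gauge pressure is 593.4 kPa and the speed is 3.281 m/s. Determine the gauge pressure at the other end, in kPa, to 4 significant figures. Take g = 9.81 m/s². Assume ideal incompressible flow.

By continuity, v₂ = v₁·A₁/A₂ = 3.281·(83.16/17.47) = 15.62 m/s.
Applying Bernoulli between the two ends and solving for P₂: P₂ = P₁ + ½ρ(v₁² − v₂²) − ρgΔh.
P₂ = 593400 + ½·1029·(3.281² − 15.62²) − 1029·9.81·(+9.860) = 593400 + (-120000) − (99530) = 373900 Pa.

373.9 kPa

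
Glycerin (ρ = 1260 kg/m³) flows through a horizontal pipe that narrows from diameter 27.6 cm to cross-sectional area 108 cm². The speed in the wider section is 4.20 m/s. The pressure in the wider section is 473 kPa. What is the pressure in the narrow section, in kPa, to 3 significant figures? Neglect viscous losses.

Continuity gives A₁v₁ = A₂v₂, so v₂ = (598 cm²)/(108 cm²) × 4.20 m/s = 23.3 m/s.
Along the horizontal streamline, P + ½ρv² is constant.
P₂ = P₁ − ½ρ(v₂² − v₁²) = 473000 − ½·1260·(23.3² − 4.20²) = 473000 − 330000 = 143000 Pa.

143 kPa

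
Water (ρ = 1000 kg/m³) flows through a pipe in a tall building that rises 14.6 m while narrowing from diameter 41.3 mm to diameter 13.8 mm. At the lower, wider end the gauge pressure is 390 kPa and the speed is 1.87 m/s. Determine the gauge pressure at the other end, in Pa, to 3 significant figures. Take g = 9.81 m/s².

The volume flow rate is constant, so v₂ = (A₁/A₂)v₁ = (13.4/1.50)·1.87 = 16.7 m/s.
Energy conservation along the streamline gives P₂ = P₁ − ½ρ(v₂² − v₁²) − ρg(h₂ − h₁).
P₂ = 390000 + ½·1000·(1.87² − 16.7²) − 1000·9.81·(+14.6) = 390000 + (-139000) − (143000) = 108000 Pa.

P₂ = 108000 Pa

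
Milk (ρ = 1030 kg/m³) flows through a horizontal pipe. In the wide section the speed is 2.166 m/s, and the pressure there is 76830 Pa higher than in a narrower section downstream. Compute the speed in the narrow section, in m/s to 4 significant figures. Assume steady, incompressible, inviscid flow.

v₂ ≈ 12.40 m/s

Horizontal Bernoulli: P₁ + ½ρv₁² = P₂ + ½ρv₂², so v₂² = v₁² + 2(P₁ − P₂)/ρ.
v₂ = √(2.166² + 2·76830/1030) = √(4.692 + 149.2) = 12.40 m/s.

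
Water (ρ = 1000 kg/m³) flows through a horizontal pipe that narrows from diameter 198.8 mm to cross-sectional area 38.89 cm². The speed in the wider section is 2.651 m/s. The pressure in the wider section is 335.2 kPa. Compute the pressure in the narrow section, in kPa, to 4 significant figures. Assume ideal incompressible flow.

Mass conservation (A₁v₁ = A₂v₂) gives v₂ = 2.651 × 310.4/38.89 = 21.16 m/s.
The pipe is horizontal, so Bernoulli reduces to P₁ + ½ρv₁² = P₂ + ½ρv₂².
P₂ = P₁ − ½ρ(v₂² − v₁²) = 335200 − ½·1000·(21.16² − 2.651²) = 335200 − 220300 = 114900 Pa.

P₂ ≈ 114.9 kPa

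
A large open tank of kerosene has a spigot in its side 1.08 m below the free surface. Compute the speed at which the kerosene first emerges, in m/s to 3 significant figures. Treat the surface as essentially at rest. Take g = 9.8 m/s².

Torricelli's result v = √(2gh) gives v = √(2·9.8·1.08) = 4.60 m/s.

v ≈ 4.60 m/s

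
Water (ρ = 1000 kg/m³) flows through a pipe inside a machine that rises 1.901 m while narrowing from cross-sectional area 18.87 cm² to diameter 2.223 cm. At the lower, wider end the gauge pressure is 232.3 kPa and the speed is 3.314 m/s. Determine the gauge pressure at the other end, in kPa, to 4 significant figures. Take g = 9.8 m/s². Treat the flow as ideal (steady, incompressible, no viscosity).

Mass conservation (A₁v₁ = A₂v₂) gives v₂ = 3.314 × 18.87/3.881 = 16.11 m/s.
Applying Bernoulli between the two ends and solving for P₂: P₂ = P₁ + ½ρ(v₁² − v₂²) − ρgΔh.
P₂ = 232300 + ½·1000·(3.314² − 16.11²) − 1000·9.8·(+1.901) = 232300 + (-124300) − (18630) = 89360 Pa.

P₂ ≈ 89.36 kPa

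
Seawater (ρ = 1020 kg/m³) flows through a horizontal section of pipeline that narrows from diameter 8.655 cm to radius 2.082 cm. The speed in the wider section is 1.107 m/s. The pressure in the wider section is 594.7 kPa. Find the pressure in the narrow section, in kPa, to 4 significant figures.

P₂ = 583.7 kPa

Mass conservation (A₁v₁ = A₂v₂) gives v₂ = 1.107 × 58.83/13.62 = 4.783 m/s.
With no height change, Bernoulli's equation is P₁ + ½ρv₁² = P₂ + ½ρv₂².
P₂ = P₁ − ½ρ(v₂² − v₁²) = 594700 − ½·1020·(4.783² − 1.107²) = 594700 − 11040 = 583700 Pa.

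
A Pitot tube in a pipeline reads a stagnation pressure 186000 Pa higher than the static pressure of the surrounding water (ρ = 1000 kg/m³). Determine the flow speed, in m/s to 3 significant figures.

The dynamic pressure equals the rise in static pressure at the stagnation point: ΔP = ½ρv².
v = √(2ΔP/ρ) = √(2·186000/1000) = 19.3 m/s.

19.3 m/s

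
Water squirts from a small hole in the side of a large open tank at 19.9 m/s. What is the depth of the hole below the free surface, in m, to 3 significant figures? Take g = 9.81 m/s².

Torricelli: v = √(2gh), so h = v²/(2g).
h = 19.9²/(2·9.81) = 396/19.62 = 20.2 m.

h ≈ 20.2 m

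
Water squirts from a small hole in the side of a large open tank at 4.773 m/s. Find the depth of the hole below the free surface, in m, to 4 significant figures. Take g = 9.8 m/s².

Inverting v = √(2gh) gives h = v² / 2g.
h = 4.773²/(2·9.8) = 22.78/19.60 = 1.162 m.

h ≈ 1.162 m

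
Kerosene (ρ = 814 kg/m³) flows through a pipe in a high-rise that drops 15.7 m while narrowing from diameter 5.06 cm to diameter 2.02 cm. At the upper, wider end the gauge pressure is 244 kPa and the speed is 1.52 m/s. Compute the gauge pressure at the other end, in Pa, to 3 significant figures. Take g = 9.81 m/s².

Mass conservation (A₁v₁ = A₂v₂) gives v₂ = 1.52 × 20.1/3.20 = 9.54 m/s.
Energy conservation along the streamline gives P₂ = P₁ − ½ρ(v₂² − v₁²) − ρg(h₂ − h₁).
P₂ = 244000 + ½·814·(1.52² − 9.54²) − 814·9.81·(−15.7) = 244000 + (-36100) − (-125000) = 333000 Pa.

P₂ ≈ 333000 Pa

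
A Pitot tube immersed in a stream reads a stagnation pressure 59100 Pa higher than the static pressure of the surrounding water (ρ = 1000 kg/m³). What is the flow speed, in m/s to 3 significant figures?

Bernoulli between the free stream and the stagnation point: ½ρv² = P_stag − P_static.
v = √(2ΔP/ρ) = √(2·59100/1000) = 10.9 m/s.

v = 10.9 m/s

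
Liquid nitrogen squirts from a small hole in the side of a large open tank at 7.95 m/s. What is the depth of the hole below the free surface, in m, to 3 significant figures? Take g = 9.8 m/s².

For a small hole in a large open tank, ½v² = gh, giving h = v²/(2g).
h = 7.95²/(2·9.8) = 63.2/19.60 = 3.22 m.

h = 3.22 m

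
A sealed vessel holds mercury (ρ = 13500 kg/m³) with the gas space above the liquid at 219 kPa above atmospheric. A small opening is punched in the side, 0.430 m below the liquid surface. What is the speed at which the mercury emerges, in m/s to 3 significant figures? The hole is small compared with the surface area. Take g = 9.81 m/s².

v ≈ 6.39 m/s

Take point 1 at the surface (v₁ ≈ 0) and point 2 at the hole (at atmospheric pressure). Bernoulli: P₁ + ρg h = P_atm + ½ρv₂².
With P₁ − P_atm = 219000 Pa, v₂ = √(2gh + 2ΔP/ρ) = √(2·9.81·0.430 + 2·219000/13500) = 6.39 m/s.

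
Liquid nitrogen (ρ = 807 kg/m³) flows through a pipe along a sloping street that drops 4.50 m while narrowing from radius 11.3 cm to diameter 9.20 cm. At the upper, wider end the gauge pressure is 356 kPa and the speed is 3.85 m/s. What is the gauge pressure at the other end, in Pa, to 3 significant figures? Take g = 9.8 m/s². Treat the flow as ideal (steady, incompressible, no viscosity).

P₂ ≈ 180000 Pa

Continuity gives A₁v₁ = A₂v₂, so v₂ = (401 cm²)/(66.5 cm²) × 3.85 m/s = 23.2 m/s.
Bernoulli: P₁ + ½ρv₁² + ρg h₁ = P₂ + ½ρv₂² + ρg h₂, so P₂ = P₁ + ½ρ(v₁² − v₂²) − ρg(h₂ − h₁).
P₂ = 356000 + ½·807·(3.85² − 23.2²) − 807·9.8·(−4.50) = 356000 + (-212000) − (-35600) = 180000 Pa.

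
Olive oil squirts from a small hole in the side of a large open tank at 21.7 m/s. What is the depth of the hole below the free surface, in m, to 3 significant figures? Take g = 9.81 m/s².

24.0 m

For a small hole in a large open tank, ½v² = gh, giving h = v²/(2g).
h = 21.7²/(2·9.81) = 471/19.62 = 24.0 m.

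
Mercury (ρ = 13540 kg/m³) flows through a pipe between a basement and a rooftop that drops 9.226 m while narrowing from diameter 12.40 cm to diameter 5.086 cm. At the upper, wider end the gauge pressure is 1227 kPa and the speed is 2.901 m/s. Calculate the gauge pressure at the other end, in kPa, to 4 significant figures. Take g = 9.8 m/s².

495.1 kPa

The volume flow rate is constant, so v₂ = (A₁/A₂)v₁ = (120.8/20.32)·2.901 = 17.24 m/s.
Bernoulli: P₁ + ½ρv₁² + ρg h₁ = P₂ + ½ρv₂² + ρg h₂, so P₂ = P₁ + ½ρ(v₁² − v₂²) − ρg(h₂ − h₁).
P₂ = 1227000 + ½·13540·(2.901² − 17.24²) − 13540·9.8·(−9.226) = 1227000 + (-1956000) − (-1224000) = 495100 Pa.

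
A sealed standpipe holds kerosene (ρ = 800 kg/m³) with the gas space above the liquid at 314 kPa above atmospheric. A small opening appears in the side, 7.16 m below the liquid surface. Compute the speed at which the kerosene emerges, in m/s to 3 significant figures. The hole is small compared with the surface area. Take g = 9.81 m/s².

v = 30.4 m/s

Take point 1 at the surface (v₁ ≈ 0) and point 2 at the hole (at atmospheric pressure). Bernoulli: P₁ + ρg h = P_atm + ½ρv₂².
With P₁ − P_atm = 314000 Pa, v₂ = √(2gh + 2ΔP/ρ) = √(2·9.81·7.16 + 2·314000/800) = 30.4 m/s.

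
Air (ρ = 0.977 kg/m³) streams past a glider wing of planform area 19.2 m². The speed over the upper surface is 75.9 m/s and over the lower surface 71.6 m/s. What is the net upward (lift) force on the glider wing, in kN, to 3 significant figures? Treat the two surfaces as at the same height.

5.95 kN

The faster flow above has the lower pressure; Bernoulli (same height) gives ΔP = ½ρ(v_up² − v_low²).
ΔP = ½·0.977·(75.9² − 71.6²) = 310 Pa.
Lift = ΔP · A = 310 × 19.2 = 5950 N.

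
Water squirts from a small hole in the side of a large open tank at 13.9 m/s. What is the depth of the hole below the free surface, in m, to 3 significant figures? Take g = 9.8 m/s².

h = 9.86 m

Inverting v = √(2gh) gives h = v² / 2g.
h = 13.9²/(2·9.8) = 193/19.60 = 9.86 m.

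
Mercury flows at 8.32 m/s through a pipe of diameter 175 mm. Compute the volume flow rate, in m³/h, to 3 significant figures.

Q = A·v = 0.0241 m² × 8.32 m/s = 0.200 m³/s.
Converting: 0.200 m³/s × 3600 = 720 m³/h.

720 m³/h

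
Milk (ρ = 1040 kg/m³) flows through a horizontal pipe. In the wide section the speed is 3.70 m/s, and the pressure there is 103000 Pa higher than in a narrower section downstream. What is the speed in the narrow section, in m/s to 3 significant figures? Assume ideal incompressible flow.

With h₁ = h₂, rearranging Bernoulli gives v₂ = √(v₁² + 2ΔP/ρ).
v₂ = √(3.70² + 2·103000/1040) = √(13.7 + 198) = 14.6 m/s.

v₂ ≈ 14.6 m/s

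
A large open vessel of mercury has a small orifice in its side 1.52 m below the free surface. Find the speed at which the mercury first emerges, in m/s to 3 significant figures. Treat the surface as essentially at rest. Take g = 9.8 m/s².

v ≈ 5.46 m/s

With the surface at rest and both surface and jet at atmospheric pressure, Bernoulli gives ρg h = ½ρv², so v = √(2gh) = √(2·9.8·1.52) = 5.46 m/s.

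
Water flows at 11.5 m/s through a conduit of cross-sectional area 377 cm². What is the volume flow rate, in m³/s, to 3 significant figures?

0.434 m³/s

Q = A·v = 0.0377 m² × 11.5 m/s = 0.434 m³/s.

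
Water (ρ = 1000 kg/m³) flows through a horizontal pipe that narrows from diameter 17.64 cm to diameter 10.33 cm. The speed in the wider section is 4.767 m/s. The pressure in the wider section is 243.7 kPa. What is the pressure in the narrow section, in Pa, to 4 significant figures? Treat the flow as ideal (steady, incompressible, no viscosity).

P₂ ≈ 158400 Pa

The volume flow rate is constant, so v₂ = (A₁/A₂)v₁ = (244.4/83.81)·4.767 = 13.90 m/s.
Bernoulli (h₁ = h₂): P₁ − P₂ = ½ρ(v₂² − v₁²).
P₂ = P₁ − ½ρ(v₂² − v₁²) = 243700 − ½·1000·(13.90² − 4.767²) = 243700 − 85250 = 158400 Pa.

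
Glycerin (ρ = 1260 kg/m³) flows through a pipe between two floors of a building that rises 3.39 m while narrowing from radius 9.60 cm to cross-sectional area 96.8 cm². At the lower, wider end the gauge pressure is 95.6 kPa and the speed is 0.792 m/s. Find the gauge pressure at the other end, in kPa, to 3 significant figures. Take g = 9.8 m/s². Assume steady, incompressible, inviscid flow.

P₂ ≈ 50.6 kPa

The volume flow rate is constant, so v₂ = (A₁/A₂)v₁ = (290/96.8)·0.792 = 2.37 m/s.
Applying Bernoulli between the two ends and solving for P₂: P₂ = P₁ + ½ρ(v₁² − v₂²) − ρgΔh.
P₂ = 95600 + ½·1260·(0.792² − 2.37²) − 1260·9.8·(+3.39) = 95600 + (-3140) − (41900) = 50600 Pa.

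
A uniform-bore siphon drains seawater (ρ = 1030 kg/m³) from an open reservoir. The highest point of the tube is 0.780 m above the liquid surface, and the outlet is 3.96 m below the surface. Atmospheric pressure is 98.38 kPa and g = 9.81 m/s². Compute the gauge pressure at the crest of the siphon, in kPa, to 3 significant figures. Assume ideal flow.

P_gauge ≈ -47.9 kPa

Bernoulli surface→outlet gives ½v² = g·h_out, so v = √(2·9.81·3.96) = 8.81 m/s.
The bore is uniform, so the speed at the crest is the same v. Bernoulli surface→crest: P_atm = P_top + ½ρv² + ρg·h_top.
P_top = 98380 − ½·1030·8.81² − 1030·9.81·0.780 = 50500 Pa. So P_gauge = P_top − P_atm = -47900 Pa.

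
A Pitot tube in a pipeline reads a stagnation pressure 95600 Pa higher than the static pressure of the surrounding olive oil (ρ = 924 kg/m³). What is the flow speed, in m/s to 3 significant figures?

Bernoulli between the free stream and the stagnation point: ½ρv² = P_stag − P_static.
v = √(2ΔP/ρ) = √(2·95600/924) = 14.4 m/s.

v = 14.4 m/s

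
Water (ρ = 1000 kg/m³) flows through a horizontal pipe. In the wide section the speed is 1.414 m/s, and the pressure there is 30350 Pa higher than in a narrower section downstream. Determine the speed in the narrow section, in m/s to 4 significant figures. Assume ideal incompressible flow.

Along the level pipe P + ½ρv² is conserved, hence v₂² = v₁² + 2(P₁ − P₂)/ρ.
v₂ = √(1.414² + 2·30350/1000) = √(1.999 + 60.70) = 7.918 m/s.

v₂ ≈ 7.918 m/s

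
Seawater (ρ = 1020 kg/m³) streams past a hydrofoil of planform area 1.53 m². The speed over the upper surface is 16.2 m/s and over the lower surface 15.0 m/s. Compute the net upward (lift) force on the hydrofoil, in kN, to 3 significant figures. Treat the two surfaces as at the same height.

F ≈ 29.2 kN

From P + ½ρv² = const at equal height, P_low − P_up = ½ρ(v_up² − v_low²).
ΔP = ½·1020·(16.2² − 15.0²) = 19100 Pa.
Lift = ΔP · A = 19100 × 1.53 = 29200 N.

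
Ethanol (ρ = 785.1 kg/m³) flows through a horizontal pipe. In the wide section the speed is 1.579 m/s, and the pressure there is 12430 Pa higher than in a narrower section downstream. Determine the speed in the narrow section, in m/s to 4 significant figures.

Along the level pipe P + ½ρv² is conserved, hence v₂² = v₁² + 2(P₁ − P₂)/ρ.
v₂ = √(1.579² + 2·12430/785.1) = √(2.493 + 31.66) = 5.844 m/s.

v₂ = 5.844 m/s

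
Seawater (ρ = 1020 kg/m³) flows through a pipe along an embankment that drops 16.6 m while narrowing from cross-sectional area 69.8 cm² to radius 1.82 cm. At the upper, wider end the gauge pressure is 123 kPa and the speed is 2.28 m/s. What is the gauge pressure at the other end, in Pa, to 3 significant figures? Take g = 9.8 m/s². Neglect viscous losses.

The volume flow rate is constant, so v₂ = (A₁/A₂)v₁ = (69.8/10.4)·2.28 = 15.3 m/s.
Energy conservation along the streamline gives P₂ = P₁ − ½ρ(v₂² − v₁²) − ρg(h₂ − h₁).
P₂ = 123000 + ½·1020·(2.28² − 15.3²) − 1020·9.8·(−16.6) = 123000 + (-117000) − (-166000) = 172000 Pa.

172000 Pa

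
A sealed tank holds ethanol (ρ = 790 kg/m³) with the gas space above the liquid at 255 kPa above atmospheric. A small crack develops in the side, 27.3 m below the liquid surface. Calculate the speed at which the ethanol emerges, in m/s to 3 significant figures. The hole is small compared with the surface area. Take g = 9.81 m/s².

Take point 1 at the surface (v₁ ≈ 0) and point 2 at the hole (at atmospheric pressure). Bernoulli: P₁ + ρg h = P_atm + ½ρv₂².
With P₁ − P_atm = 255000 Pa, v₂ = √(2gh + 2ΔP/ρ) = √(2·9.81·27.3 + 2·255000/790) = 34.4 m/s.

v ≈ 34.4 m/s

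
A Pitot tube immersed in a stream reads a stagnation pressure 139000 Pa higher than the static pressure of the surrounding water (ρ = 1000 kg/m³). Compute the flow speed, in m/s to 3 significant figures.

v ≈ 16.7 m/s

The dynamic pressure equals the rise in static pressure at the stagnation point: ΔP = ½ρv².
v = √(2ΔP/ρ) = √(2·139000/1000) = 16.7 m/s.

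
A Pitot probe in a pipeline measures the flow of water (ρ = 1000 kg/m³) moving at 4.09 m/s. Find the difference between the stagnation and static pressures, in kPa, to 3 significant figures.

ΔP ≈ 8.36 kPa

At the stagnation point the flow is brought to rest, so Bernoulli gives P_stag − P_static = ½ρv².
ΔP = ½·1000·4.09² = 8360 Pa.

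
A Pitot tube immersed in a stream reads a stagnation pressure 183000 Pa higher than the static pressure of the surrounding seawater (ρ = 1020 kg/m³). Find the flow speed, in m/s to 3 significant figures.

v ≈ 18.9 m/s

The dynamic pressure equals the rise in static pressure at the stagnation point: ΔP = ½ρv².
v = √(2ΔP/ρ) = √(2·183000/1020) = 18.9 m/s.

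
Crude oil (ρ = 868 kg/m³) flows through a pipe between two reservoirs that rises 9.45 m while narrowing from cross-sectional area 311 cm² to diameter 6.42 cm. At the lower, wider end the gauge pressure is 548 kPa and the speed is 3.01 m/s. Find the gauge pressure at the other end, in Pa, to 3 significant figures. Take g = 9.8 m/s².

The volume flow rate is constant, so v₂ = (A₁/A₂)v₁ = (311/32.4)·3.01 = 28.9 m/s.
Energy conservation along the streamline gives P₂ = P₁ − ½ρ(v₂² − v₁²) − ρg(h₂ − h₁).
P₂ = 548000 + ½·868·(3.01² − 28.9²) − 868·9.8·(+9.45) = 548000 + (-359000) − (80400) = 109000 Pa.

P₂ = 109000 Pa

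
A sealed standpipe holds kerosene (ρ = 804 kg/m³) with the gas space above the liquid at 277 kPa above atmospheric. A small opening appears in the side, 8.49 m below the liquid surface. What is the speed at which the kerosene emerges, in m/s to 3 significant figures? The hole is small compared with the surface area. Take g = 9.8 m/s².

Take point 1 at the surface (v₁ ≈ 0) and point 2 at the hole (at atmospheric pressure). Bernoulli: P₁ + ρg h = P_atm + ½ρv₂².
With P₁ − P_atm = 277000 Pa, v₂ = √(2gh + 2ΔP/ρ) = √(2·9.8·8.49 + 2·277000/804) = 29.2 m/s.

v = 29.2 m/s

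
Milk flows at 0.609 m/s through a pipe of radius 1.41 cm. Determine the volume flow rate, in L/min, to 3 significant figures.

Q = A·v = 0.000625 m² × 0.609 m/s = 0.000380 m³/s.
Converting: 0.000380 m³/s × 60000 = 22.8 L/min.

Q ≈ 22.8 L/min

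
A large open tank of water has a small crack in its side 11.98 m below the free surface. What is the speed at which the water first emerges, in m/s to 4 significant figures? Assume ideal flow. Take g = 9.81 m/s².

Bernoulli from surface to hole (P equal, v_surface ≈ 0): v = √(2gh) = √(2×9.81×11.98) = 15.33 m/s.

v ≈ 15.33 m/s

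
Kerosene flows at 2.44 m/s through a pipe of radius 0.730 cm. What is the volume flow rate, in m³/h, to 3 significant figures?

1.47 m³/h

Q = A·v = 0.000167 m² × 2.44 m/s = 0.000408 m³/s.
Converting: 0.000408 m³/s × 3600 = 1.47 m³/h.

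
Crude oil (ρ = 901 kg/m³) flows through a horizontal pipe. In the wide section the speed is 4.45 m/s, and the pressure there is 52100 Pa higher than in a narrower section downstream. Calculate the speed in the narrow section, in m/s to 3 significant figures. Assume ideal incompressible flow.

v₂ ≈ 11.6 m/s

With h₁ = h₂, rearranging Bernoulli gives v₂ = √(v₁² + 2ΔP/ρ).
v₂ = √(4.45² + 2·52100/901) = √(19.8 + 116) = 11.6 m/s.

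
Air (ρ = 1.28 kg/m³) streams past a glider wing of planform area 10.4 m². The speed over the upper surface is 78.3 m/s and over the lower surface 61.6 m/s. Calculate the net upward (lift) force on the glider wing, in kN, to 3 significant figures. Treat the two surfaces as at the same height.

The faster flow above has the lower pressure; Bernoulli (same height) gives ΔP = ½ρ(v_up² − v_low²).
ΔP = ½·1.28·(78.3² − 61.6²) = 1500 Pa.
Lift = ΔP · A = 1500 × 10.4 = 15600 N.

F ≈ 15.6 kN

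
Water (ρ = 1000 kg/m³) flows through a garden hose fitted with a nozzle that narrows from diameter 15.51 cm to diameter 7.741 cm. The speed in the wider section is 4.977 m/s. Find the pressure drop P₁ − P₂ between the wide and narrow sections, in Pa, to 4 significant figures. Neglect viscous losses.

187200 Pa

Continuity gives A₁v₁ = A₂v₂, so v₂ = (188.9 cm²)/(47.06 cm²) × 4.977 m/s = 19.98 m/s.
Along the horizontal streamline, P + ½ρv² is constant.
P₁ − P₂ = ½·1000·(19.98² − 4.977²) = ½·1000·374.4 = 187200 Pa.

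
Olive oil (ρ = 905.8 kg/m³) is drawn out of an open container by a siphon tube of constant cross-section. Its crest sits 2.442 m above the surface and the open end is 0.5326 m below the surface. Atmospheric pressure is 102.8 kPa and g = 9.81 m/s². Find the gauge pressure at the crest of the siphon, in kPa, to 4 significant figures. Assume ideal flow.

P_gauge ≈ -26.43 kPa

The outlet speed comes from Torricelli: v = √(2g·0.5326) = 3.233 m/s.
With constant cross-section the crest speed equals v; applying Bernoulli from the surface up to the crest, P_top = P_atm − ½ρv² − ρg·h_top.
P_top = 102800 − ½·905.8·3.233² − 905.8·9.81·2.442 = 76370 Pa. So P_gauge = P_top − P_atm = -26430 Pa.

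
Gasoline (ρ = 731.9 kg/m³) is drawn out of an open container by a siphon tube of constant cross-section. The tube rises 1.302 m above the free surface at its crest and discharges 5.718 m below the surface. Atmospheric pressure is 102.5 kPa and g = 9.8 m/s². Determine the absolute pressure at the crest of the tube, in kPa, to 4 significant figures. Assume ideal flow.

Bernoulli surface→outlet gives ½v² = g·h_out, so v = √(2·9.8·5.718) = 10.59 m/s.
The bore is uniform, so the speed at the crest is the same v. Bernoulli surface→crest: P_atm = P_top + ½ρv² + ρg·h_top.
P_top = 102500 − ½·731.9·10.59² − 731.9·9.8·1.302 = 52150 Pa.

P_top ≈ 52.15 kPa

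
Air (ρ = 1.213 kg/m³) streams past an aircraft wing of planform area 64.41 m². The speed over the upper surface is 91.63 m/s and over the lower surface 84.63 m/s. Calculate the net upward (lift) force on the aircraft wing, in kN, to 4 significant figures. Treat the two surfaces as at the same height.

The faster flow above has the lower pressure; Bernoulli (same height) gives ΔP = ½ρ(v_up² − v_low²).
ΔP = ½·1.213·(91.63² − 84.63²) = 748.3 Pa.
Lift = ΔP · A = 748.3 × 64.41 = 48200 N.

F = 48.20 kN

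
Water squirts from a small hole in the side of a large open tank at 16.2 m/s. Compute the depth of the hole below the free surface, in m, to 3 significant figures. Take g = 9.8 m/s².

13.4 m

Torricelli: v = √(2gh), so h = v²/(2g).
h = 16.2²/(2·9.8) = 262/19.60 = 13.4 m.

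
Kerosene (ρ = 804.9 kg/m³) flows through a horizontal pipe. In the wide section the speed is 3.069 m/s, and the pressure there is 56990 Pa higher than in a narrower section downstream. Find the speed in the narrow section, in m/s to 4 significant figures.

12.29 m/s

With h₁ = h₂, rearranging Bernoulli gives v₂ = √(v₁² + 2ΔP/ρ).
v₂ = √(3.069² + 2·56990/804.9) = √(9.419 + 141.6) = 12.29 m/s.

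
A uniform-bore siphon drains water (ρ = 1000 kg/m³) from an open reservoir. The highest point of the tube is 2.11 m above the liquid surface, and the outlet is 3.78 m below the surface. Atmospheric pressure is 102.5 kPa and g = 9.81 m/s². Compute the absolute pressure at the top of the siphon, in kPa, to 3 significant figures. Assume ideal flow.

From the surface to the outlet (both open to atmosphere, surface at rest): v = √(2g·h_out) = √(2·9.81·3.78) = 8.61 m/s.
With constant cross-section the crest speed equals v; applying Bernoulli from the surface up to the crest, P_top = P_atm − ½ρv² − ρg·h_top.
P_top = 102500 − ½·1000·8.61² − 1000·9.81·2.11 = 44700 Pa.

P_top ≈ 44.7 kPa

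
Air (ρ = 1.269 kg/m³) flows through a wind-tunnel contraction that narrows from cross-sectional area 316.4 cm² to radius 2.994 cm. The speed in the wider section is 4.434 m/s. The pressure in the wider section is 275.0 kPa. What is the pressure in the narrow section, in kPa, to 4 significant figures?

273.4 kPa

Mass conservation (A₁v₁ = A₂v₂) gives v₂ = 4.434 × 316.4/28.16 = 49.82 m/s.
The pipe is horizontal, so Bernoulli reduces to P₁ + ½ρv₁² = P₂ + ½ρv₂².
P₂ = P₁ − ½ρ(v₂² − v₁²) = 275000 − ½·1.269·(49.82² − 4.434²) = 275000 − 1562 = 273400 Pa.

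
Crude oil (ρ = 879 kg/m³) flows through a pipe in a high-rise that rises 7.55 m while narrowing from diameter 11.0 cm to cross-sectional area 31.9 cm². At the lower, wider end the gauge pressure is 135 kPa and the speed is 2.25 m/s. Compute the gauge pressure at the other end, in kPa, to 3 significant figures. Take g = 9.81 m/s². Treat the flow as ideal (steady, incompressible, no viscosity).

Continuity gives A₁v₁ = A₂v₂, so v₂ = (95.0 cm²)/(31.9 cm²) × 2.25 m/s = 6.70 m/s.
Bernoulli: P₁ + ½ρv₁² + ρg h₁ = P₂ + ½ρv₂² + ρg h₂, so P₂ = P₁ + ½ρ(v₁² − v₂²) − ρg(h₂ − h₁).
P₂ = 135000 + ½·879·(2.25² − 6.70²) − 879·9.81·(+7.55) = 135000 + (-17500) − (65100) = 52400 Pa.

P₂ ≈ 52.4 kPa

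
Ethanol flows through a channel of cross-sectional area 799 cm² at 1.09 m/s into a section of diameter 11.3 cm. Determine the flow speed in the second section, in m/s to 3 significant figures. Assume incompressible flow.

Mass conservation (A₁v₁ = A₂v₂) gives v₂ = 1.09 × 799/100 = 8.68 m/s.

v₂ ≈ 8.68 m/s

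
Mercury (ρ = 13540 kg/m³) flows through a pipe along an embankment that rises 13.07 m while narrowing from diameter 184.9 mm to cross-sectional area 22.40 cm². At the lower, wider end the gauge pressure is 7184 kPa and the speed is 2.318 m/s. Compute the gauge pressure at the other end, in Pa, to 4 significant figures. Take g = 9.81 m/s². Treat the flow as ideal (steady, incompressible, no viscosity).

Mass conservation (A₁v₁ = A₂v₂) gives v₂ = 2.318 × 268.5/22.40 = 27.79 m/s.
Energy conservation along the streamline gives P₂ = P₁ − ½ρ(v₂² − v₁²) − ρg(h₂ − h₁).
P₂ = 7184000 + ½·13540·(2.318² − 27.79²) − 13540·9.81·(+13.07) = 7184000 + (-5191000) − (1736000) = 257400 Pa.

257400 Pa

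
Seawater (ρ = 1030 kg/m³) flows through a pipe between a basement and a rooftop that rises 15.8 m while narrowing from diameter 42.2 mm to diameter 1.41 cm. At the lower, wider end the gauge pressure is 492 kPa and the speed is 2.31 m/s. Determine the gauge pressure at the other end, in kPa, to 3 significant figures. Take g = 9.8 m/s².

P₂ ≈ 115 kPa

By continuity, v₂ = v₁·A₁/A₂ = 2.31·(14.0/1.56) = 20.7 m/s.
Energy conservation along the streamline gives P₂ = P₁ − ½ρ(v₂² − v₁²) − ρg(h₂ − h₁).
P₂ = 492000 + ½·1030·(2.31² − 20.7²) − 1030·9.8·(+15.8) = 492000 + (-218000) − (159000) = 115000 Pa.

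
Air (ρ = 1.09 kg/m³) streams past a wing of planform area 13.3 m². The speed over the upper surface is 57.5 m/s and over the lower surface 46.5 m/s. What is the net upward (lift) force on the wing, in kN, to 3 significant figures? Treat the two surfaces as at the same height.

With equal heights on the two surfaces, Bernoulli gives P_lower − P_upper = ½ρ(v_upper² − v_lower²).
ΔP = ½·1.09·(57.5² − 46.5²) = 623 Pa.
Lift = ΔP · A = 623 × 13.3 = 8290 N.

F ≈ 8.29 kN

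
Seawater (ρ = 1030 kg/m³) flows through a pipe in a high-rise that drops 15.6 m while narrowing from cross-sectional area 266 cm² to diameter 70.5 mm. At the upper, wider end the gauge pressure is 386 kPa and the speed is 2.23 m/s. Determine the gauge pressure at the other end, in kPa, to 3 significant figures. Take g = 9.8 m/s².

P₂ ≈ 427 kPa

The volume flow rate is constant, so v₂ = (A₁/A₂)v₁ = (266/39.0)·2.23 = 15.2 m/s.
Energy conservation along the streamline gives P₂ = P₁ − ½ρ(v₂² − v₁²) − ρg(h₂ − h₁).
P₂ = 386000 + ½·1030·(2.23² − 15.2²) − 1030·9.8·(−15.6) = 386000 + (-116000) − (-157000) = 427000 Pa.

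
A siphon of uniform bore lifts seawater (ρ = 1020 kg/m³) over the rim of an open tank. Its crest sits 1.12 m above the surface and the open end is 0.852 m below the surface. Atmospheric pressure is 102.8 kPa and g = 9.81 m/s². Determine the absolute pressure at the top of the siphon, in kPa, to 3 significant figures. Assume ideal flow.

P_top ≈ 83.1 kPa

Bernoulli surface→outlet gives ½v² = g·h_out, so v = √(2·9.81·0.852) = 4.09 m/s.
The bore is uniform, so the speed at the crest is the same v. Bernoulli surface→crest: P_atm = P_top + ½ρv² + ρg·h_top.
P_top = 102800 − ½·1020·4.09² − 1020·9.81·1.12 = 83100 Pa.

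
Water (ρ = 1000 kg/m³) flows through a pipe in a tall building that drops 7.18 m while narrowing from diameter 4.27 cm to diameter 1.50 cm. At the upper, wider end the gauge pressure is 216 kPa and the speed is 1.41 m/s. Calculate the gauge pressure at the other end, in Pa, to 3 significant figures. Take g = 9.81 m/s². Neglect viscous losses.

P₂ = 222000 Pa

By continuity, v₂ = v₁·A₁/A₂ = 1.41·(14.3/1.77) = 11.4 m/s.
Applying Bernoulli between the two ends and solving for P₂: P₂ = P₁ + ½ρ(v₁² − v₂²) − ρgΔh.
P₂ = 216000 + ½·1000·(1.41² − 11.4²) − 1000·9.81·(−7.18) = 216000 + (-64300) − (-70400) = 222000 Pa.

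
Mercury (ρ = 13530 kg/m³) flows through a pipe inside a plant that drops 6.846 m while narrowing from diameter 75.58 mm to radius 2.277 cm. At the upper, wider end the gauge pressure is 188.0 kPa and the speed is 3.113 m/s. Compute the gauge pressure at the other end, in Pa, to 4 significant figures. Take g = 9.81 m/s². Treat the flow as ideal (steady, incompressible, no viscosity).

P₂ ≈ 664900 Pa

Mass conservation (A₁v₁ = A₂v₂) gives v₂ = 3.113 × 44.86/16.29 = 8.574 m/s.
Bernoulli: P₁ + ½ρv₁² + ρg h₁ = P₂ + ½ρv₂² + ρg h₂, so P₂ = P₁ + ½ρ(v₁² − v₂²) − ρg(h₂ − h₁).
P₂ = 188000 + ½·13530·(3.113² − 8.574²) − 13530·9.81·(−6.846) = 188000 + (-431800) − (-908700) = 664900 Pa.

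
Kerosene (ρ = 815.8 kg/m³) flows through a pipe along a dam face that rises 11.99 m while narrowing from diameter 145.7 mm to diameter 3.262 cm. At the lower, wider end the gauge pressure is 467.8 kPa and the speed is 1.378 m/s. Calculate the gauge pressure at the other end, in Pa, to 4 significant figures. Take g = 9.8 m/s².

Continuity gives A₁v₁ = A₂v₂, so v₂ = (166.7 cm²)/(8.357 cm²) × 1.378 m/s = 27.49 m/s.
Bernoulli: P₁ + ½ρv₁² + ρg h₁ = P₂ + ½ρv₂² + ρg h₂, so P₂ = P₁ + ½ρ(v₁² − v₂²) − ρg(h₂ − h₁).
P₂ = 467800 + ½·815.8·(1.378² − 27.49²) − 815.8·9.8·(+11.99) = 467800 + (-307500) − (95860) = 64430 Pa.

64430 Pa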